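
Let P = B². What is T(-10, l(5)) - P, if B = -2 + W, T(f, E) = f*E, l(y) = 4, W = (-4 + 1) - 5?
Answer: -140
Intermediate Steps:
W = -8 (W = -3 - 5 = -8)
T(f, E) = E*f
B = -10 (B = -2 - 8 = -10)
P = 100 (P = (-10)² = 100)
T(-10, l(5)) - P = 4*(-10) - 1*100 = -40 - 100 = -140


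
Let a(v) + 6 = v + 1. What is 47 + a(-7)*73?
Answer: -829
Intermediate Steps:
a(v) = -5 + v (a(v) = -6 + (v + 1) = -6 + (1 + v) = -5 + v)
47 + a(-7)*73 = 47 + (-5 - 7)*73 = 47 - 12*73 = 47 - 876 = -829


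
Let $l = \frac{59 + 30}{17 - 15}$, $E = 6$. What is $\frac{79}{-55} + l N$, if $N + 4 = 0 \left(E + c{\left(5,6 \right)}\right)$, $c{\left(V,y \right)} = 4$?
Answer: $- \frac{9869}{55} \approx -179.44$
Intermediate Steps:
$l = \frac{89}{2} \approx 44.5$
$N = -4$ ($N = -4 + 0 \left(6 + 4\right) = -4 + 0 \cdot 10 = -4 + 0 = -4$)
$\frac{79}{-55} + l N = \frac{79}{-55} + \frac{89}{2} \left(-4\right) = 79 \left(- \frac{1}{55}\right) - 178 = - \frac{79}{55} - 178 = - \frac{9869}{55}$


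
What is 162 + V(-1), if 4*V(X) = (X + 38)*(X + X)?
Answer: 287/2 ≈ 143.50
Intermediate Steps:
V(X) = X*(38 + X)/2 (V(X) = ((X + 38)*(X + X))/4 = ((38 + X)*(2*X))/4 = (2*X*(38 + X))/4 = X*(38 + X)/2)
162 + V(-1) = 162 + (½)*(-1)*(38 - 1) = 162 + (½)*(-1)*37 = 162 - 37/2 = 287/2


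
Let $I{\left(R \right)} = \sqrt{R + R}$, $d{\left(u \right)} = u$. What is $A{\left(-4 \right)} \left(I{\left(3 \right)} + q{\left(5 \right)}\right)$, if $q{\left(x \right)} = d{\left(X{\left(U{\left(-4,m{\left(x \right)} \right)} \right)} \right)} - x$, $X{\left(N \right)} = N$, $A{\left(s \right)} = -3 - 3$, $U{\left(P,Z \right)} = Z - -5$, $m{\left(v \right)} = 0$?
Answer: $- 6 \sqrt{6} \approx -14.697$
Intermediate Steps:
$U{\left(P,Z \right)} = 5 + Z$ ($U{\left(P,Z \right)} = Z + 5 = 5 + Z$)
$A{\left(s \right)} = -6$ ($A{\left(s \right)} = -3 - 3 = -6$)
$I{\left(R \right)} = \sqrt{2} \sqrt{R}$ ($I{\left(R \right)} = \sqrt{2 R} = \sqrt{2} \sqrt{R}$)
$q{\left(x \right)} = 5 - x$ ($q{\left(x \right)} = \left(5 + 0\right) - x = 5 - x$)
$A{\left(-4 \right)} \left(I{\left(3 \right)} + q{\left(5 \right)}\right) = - 6 \left(\sqrt{2} \sqrt{3} + \left(5 - 5\right)\right) = - 6 \left(\sqrt{6} + \left(5 - 5\right)\right) = - 6 \left(\sqrt{6} + 0\right) = - 6 \sqrt{6}$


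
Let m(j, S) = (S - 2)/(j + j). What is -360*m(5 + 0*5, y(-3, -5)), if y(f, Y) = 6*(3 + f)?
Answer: 72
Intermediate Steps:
y(f, Y) = 18 + 6*f
m(j, S) = (-2 + S)/(2*j) (m(j, S) = (-2 + S)/((2*j)) = (-2 + S)*(1/(2*j)) = (-2 + S)/(2*j))
-360*m(5 + 0*5, y(-3, -5)) = -180*(-2 + (18 + 6*(-3)))/(5 + 0*5) = -180*(-2 + (18 - 18))/(5 + 0) = -180*(-2 + 0)/5 = -180*(-2)/5 = -360*(-⅕) = 72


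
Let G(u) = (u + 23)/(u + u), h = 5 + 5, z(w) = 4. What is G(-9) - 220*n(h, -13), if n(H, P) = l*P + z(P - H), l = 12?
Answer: 300953/9 ≈ 33439.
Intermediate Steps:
h = 10
G(u) = (23 + u)/(2*u) (G(u) = (23 + u)/((2*u)) = (23 + u)*(1/(2*u)) = (23 + u)/(2*u))
n(H, P) = 4 + 12*P (n(H, P) = 12*P + 4 = 4 + 12*P)
G(-9) - 220*n(h, -13) = (1/2)*(23 - 9)/(-9) - 220*(4 + 12*(-13)) = (1/2)*(-1/9)*14 - 220*(4 - 156) = -7/9 - 220*(-152) = -7/9 + 33440 = 300953/9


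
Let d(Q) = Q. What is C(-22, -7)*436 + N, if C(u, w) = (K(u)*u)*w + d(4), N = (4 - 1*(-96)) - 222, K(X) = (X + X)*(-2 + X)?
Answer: 70905686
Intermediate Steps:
K(X) = 2*X*(-2 + X) (K(X) = (2*X)*(-2 + X) = 2*X*(-2 + X))
N = -122 (N = (4 + 96) - 222 = 100 - 222 = -122)
C(u, w) = 4 + 2*w*u²*(-2 + u) (C(u, w) = ((2*u*(-2 + u))*u)*w + 4 = (2*u²*(-2 + u))*w + 4 = 2*w*u²*(-2 + u) + 4 = 4 + 2*w*u²*(-2 + u))
C(-22, -7)*436 + N = (4 + 2*(-7)*(-22)²*(-2 - 22))*436 - 122 = (4 + 2*(-7)*484*(-24))*436 - 122 = (4 + 162624)*436 - 122 = 162628*436 - 122 = 70905808 - 122 = 70905686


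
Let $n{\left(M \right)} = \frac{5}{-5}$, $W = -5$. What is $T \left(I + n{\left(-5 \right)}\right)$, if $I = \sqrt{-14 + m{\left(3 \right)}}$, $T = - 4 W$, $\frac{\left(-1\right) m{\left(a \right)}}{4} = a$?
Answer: $-20 + 20 i \sqrt{26} \approx -20.0 + 101.98 i$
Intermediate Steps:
$m{\left(a \right)} = - 4 a$
$n{\left(M \right)} = -1$ ($n{\left(M \right)} = 5 \left(- \frac{1}{5}\right) = -1$)
$T = 20$ ($T = \left(-4\right) \left(-5\right) = 20$)
$I = i \sqrt{26}$ ($I = \sqrt{-14 - 12} = \sqrt{-26} = i \sqrt{26} \approx 5.099 i$)
$T \left(I + n{\left(-5 \right)}\right) = 20 \left(i \sqrt{26} - 1\right) = 20 \left(-1 + i \sqrt{26}\right) = -20 + 20 i \sqrt{26}$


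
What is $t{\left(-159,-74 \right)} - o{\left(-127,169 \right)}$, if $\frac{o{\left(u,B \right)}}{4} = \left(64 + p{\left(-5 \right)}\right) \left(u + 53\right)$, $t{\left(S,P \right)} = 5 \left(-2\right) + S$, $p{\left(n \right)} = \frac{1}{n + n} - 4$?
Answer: $\frac{87807}{5} \approx 17561.0$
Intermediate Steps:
$p{\left(n \right)} = -4 + \frac{1}{2 n}$ ($p{\left(n \right)} = \frac{1}{2 n} - 4 = -4 + \frac{1}{2 n}$)
$t{\left(S,P \right)} = -10 + S$
$o{\left(u,B \right)} = \frac{63494}{5} + \frac{1198 u}{5}$ ($o{\left(u,B \right)} = 4 \left(64 - \left(4 - \frac{1}{2 \left(-5\right)}\right)\right) \left(u + 53\right) = 4 \left(64 + \left(-4 + \frac{1}{2} \left(- \frac{1}{5}\right)\right)\right) \left(53 + u\right) = 4 \left(64 - \frac{41}{10}\right) \left(53 + u\right) = 4 \frac{599 \left(53 + u\right)}{10} = 4 \left(\frac{31747}{10} + \frac{599 u}{10}\right) = \frac{63494}{5} + \frac{1198 u}{5}$)
$t{\left(-159,-74 \right)} - o{\left(-127,169 \right)} = \left(-10 - 159\right) - \left(\frac{63494}{5} + \frac{1198}{5} \left(-127\right)\right) = -169 - \left(\frac{63494}{5} - \frac{152146}{5}\right) = -169 - - \frac{88652}{5} = -169 + \frac{88652}{5} = \frac{87807}{5}$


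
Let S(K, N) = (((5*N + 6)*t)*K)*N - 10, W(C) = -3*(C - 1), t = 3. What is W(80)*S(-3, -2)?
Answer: 19434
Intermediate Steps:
W(C) = 3 - 3*C (W(C) = -3*(-1 + C) = 3 - 3*C)
S(K, N) = -10 + K*N*(18 + 15*N) (S(K, N) = (((5*N + 6)*3)*K)*N - 10 = (((6 + 5*N)*3)*K)*N - 10 = ((18 + 15*N)*K)*N - 10 = (K*(18 + 15*N))*N - 10 = K*N*(18 + 15*N) - 10 = -10 + K*N*(18 + 15*N))
W(80)*S(-3, -2) = (3 - 3*80)*(-10 + 15*(-3)*(-2)² + 18*(-3)*(-2)) = (3 - 240)*(-10 + 15*(-3)*4 + 108) = -237*(-10 - 180 + 108) = -237*(-82) = 19434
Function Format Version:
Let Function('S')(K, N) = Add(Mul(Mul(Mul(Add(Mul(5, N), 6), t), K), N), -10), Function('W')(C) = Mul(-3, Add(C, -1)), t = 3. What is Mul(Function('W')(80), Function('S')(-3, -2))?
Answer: 19434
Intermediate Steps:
Function('W')(C) = Add(3, Mul(-3, C)) (Function('W')(C) = Mul(-3, Add(-1, C)) = Add(3, Mul(-3, C)))
Function('S')(K, N) = Add(-10, Mul(K, N, Add(18, Mul(15, N)))) (Function('S')(K, N) = Add(Mul(Mul(Mul(Add(Mul(5, N), 6), 3), K), N), -10) = Add(Mul(Mul(Mul(Add(6, Mul(5, N)), 3), K), N), -10) = Add(Mul(Mul(Add(18, Mul(15, N)), K), N), -10) = Add(Mul(Mul(K, Add(18, Mul(15, N))), N), -10) = Add(Mul(K, N, Add(18, Mul(15, N))), -10) = Add(-10, Mul(K, N, Add(18, Mul(15, N)))))
Mul(Function('W')(80), Function('S')(-3, -2)) = Mul(Add(3, Mul(-3, 80)), Add(-10, Mul(15, -3, Pow(-2, 2)), Mul(18, -3, -2))) = Mul(Add(3, -240), Add(-10, Mul(15, -3, 4), 108)) = Mul(-237, Add(-10, -180, 108)) = Mul(-237, -82) = 19434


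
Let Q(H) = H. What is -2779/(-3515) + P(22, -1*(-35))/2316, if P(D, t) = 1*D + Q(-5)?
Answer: 6495919/8140740 ≈ 0.79795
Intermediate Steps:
P(D, t) = -5 + D (P(D, t) = 1*D - 5 = D - 5 = -5 + D)
-2779/(-3515) + P(22, -1*(-35))/2316 = -2779/(-3515) + (-5 + 22)/2316 = -2779*(-1/3515) + 17*(1/2316) = 2779/3515 + 17/2316 = 6495919/8140740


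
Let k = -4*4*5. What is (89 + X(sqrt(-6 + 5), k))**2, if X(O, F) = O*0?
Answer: 7921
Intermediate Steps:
k = -80 (k = -16*5 = -80)
X(O, F) = 0
(89 + X(sqrt(-6 + 5), k))**2 = (89 + 0)**2 = 89**2 = 7921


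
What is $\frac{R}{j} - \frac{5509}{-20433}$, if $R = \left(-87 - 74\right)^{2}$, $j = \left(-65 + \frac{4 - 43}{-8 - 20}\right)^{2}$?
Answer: $\frac{61816438123}{9258954159} \approx 6.6764$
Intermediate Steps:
$j = \frac{3171961}{784}$ ($j = \left(-65 - \frac{39}{-28}\right)^{2} = \left(-65 - - \frac{39}{28}\right)^{2} = \left(-65 + \frac{39}{28}\right)^{2} = \left(- \frac{1781}{28}\right)^{2} = \frac{3171961}{784} \approx 4045.9$)
$R = 25921$ ($R = \left(-161\right)^{2} = 25921$)
$\frac{R}{j} - \frac{5509}{-20433} = \frac{25921}{\frac{3171961}{784}} - \frac{5509}{-20433} = 25921 \cdot \frac{784}{3171961} - - \frac{787}{2919} = \frac{20322064}{3171961} + \frac{787}{2919} = \frac{61816438123}{9258954159}$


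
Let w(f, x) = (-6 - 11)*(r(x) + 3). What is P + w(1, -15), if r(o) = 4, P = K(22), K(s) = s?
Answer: -97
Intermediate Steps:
P = 22
w(f, x) = -119 (w(f, x) = (-6 - 11)*(4 + 3) = -17*7 = -119)
P + w(1, -15) = 22 - 119 = -97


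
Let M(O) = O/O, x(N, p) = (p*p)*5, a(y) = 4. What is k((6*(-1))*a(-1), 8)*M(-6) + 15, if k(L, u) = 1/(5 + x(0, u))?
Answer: 4876/325 ≈ 15.003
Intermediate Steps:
x(N, p) = 5*p**2 (x(N, p) = p**2*5 = 5*p**2)
k(L, u) = 1/(5 + 5*u**2)
M(O) = 1
k((6*(-1))*a(-1), 8)*M(-6) + 15 = (1/(5*(1 + 8**2)))*1 + 15 = (1/(5*(1 + 64)))*1 + 15 = ((1/5)/65)*1 + 15 = ((1/5)*(1/65))*1 + 15 = (1/325)*1 + 15 = 1/325 + 15 = 4876/325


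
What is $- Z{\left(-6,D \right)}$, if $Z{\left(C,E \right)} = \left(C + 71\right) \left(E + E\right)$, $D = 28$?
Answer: $-3640$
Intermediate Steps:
$Z{\left(C,E \right)} = 2 E \left(71 + C\right)$ ($Z{\left(C,E \right)} = \left(71 + C\right) 2 E = 2 E \left(71 + C\right)$)
$- Z{\left(-6,D \right)} = - 2 \cdot 28 \left(71 - 6\right) = - 2 \cdot 28 \cdot 65 = \left(-1\right) 3640 = -3640$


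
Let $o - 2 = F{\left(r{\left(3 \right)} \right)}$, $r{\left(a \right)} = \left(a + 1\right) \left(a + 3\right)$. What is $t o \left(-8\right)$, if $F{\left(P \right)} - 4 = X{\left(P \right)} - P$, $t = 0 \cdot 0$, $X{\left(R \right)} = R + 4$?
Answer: $0$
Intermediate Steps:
$X{\left(R \right)} = 4 + R$
$t = 0$
$r{\left(a \right)} = \left(1 + a\right) \left(3 + a\right)$
$F{\left(P \right)} = 8$ ($F{\left(P \right)} = 4 + \left(\left(4 + P\right) - P\right) = 4 + 4 = 8$)
$o = 10$ ($o = 2 + 8 = 10$)
$t o \left(-8\right) = 0 \cdot 10 \left(-8\right) = 0 \left(-8\right) = 0$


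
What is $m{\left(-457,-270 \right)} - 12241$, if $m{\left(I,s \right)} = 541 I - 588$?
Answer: $-260066$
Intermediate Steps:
$m{\left(I,s \right)} = -588 + 541 I$
$m{\left(-457,-270 \right)} - 12241 = \left(-588 + 541 \left(-457\right)\right) - 12241 = \left(-588 - 247237\right) - 12241 = -247825 - 12241 = -260066$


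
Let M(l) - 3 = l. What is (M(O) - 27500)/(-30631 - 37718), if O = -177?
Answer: 27674/68349 ≈ 0.40489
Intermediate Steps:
M(l) = 3 + l
(M(O) - 27500)/(-30631 - 37718) = ((3 - 177) - 27500)/(-30631 - 37718) = (-174 - 27500)/(-68349) = -27674*(-1/68349) = 27674/68349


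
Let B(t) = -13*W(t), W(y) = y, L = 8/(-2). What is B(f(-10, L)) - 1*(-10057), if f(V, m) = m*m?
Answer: 9849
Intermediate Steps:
L = -4 (L = 8*(-1/2) = -4)
f(V, m) = m**2
B(t) = -13*t
B(f(-10, L)) - 1*(-10057) = -13*(-4)**2 - 1*(-10057) = -13*16 + 10057 = -208 + 10057 = 9849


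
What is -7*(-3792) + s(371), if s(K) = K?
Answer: 26915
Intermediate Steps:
-7*(-3792) + s(371) = -7*(-3792) + 371 = 26544 + 371 = 26915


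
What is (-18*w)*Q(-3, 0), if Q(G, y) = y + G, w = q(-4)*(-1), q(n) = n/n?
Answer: -54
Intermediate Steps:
q(n) = 1
w = -1 (w = 1*(-1) = -1)
Q(G, y) = G + y
(-18*w)*Q(-3, 0) = (-18*(-1))*(-3 + 0) = 18*(-3) = -54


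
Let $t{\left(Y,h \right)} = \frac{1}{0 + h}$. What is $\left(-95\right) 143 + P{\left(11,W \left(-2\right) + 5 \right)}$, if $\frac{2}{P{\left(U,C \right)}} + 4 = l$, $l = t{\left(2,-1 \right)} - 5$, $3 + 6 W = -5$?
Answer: $- \frac{67926}{5} \approx -13585.0$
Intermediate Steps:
$t{\left(Y,h \right)} = \frac{1}{h}$
$W = - \frac{4}{3}$ ($W = - \frac{1}{2} + \frac{1}{6} \left(-5\right) = - \frac{1}{2} - \frac{5}{6} = - \frac{4}{3} \approx -1.3333$)
$l = -6$ ($l = \frac{1}{-1} - 5 = -1 - 5 = -6$)
$P{\left(U,C \right)} = - \frac{1}{5}$ ($P{\left(U,C \right)} = \frac{2}{-4 - 6} = \frac{2}{-10} = 2 \left(- \frac{1}{10}\right) = - \frac{1}{5}$)
$\left(-95\right) 143 + P{\left(11,W \left(-2\right) + 5 \right)} = \left(-95\right) 143 - \frac{1}{5} = -13585 - \frac{1}{5} = - \frac{67926}{5}$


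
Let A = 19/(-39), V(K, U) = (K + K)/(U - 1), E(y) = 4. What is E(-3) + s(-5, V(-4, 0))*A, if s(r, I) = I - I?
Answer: 4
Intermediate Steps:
V(K, U) = 2*K/(-1 + U) (V(K, U) = (2*K)/(-1 + U) = 2*K/(-1 + U))
s(r, I) = 0
A = -19/39 (A = 19*(-1/39) = -19/39 ≈ -0.48718)
E(-3) + s(-5, V(-4, 0))*A = 4 + 0*(-19/39) = 4 + 0 = 4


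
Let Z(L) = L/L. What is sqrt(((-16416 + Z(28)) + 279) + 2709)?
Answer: I*sqrt(13427) ≈ 115.87*I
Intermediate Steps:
Z(L) = 1
sqrt(((-16416 + Z(28)) + 279) + 2709) = sqrt(((-16416 + 1) + 279) + 2709) = sqrt((-16415 + 279) + 2709) = sqrt(-16136 + 2709) = sqrt(-13427) = I*sqrt(13427)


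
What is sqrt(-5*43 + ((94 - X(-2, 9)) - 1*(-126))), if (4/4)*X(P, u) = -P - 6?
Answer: 3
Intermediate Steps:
X(P, u) = -6 - P (X(P, u) = -P - 6 = -6 - P)
sqrt(-5*43 + ((94 - X(-2, 9)) - 1*(-126))) = sqrt(-5*43 + ((94 - (-6 - 1*(-2))) - 1*(-126))) = sqrt(-215 + ((94 - (-6 + 2)) + 126)) = sqrt(-215 + ((94 - 1*(-4)) + 126)) = sqrt(-215 + ((94 + 4) + 126)) = sqrt(-215 + (98 + 126)) = sqrt(-215 + 224) = sqrt(9) = 3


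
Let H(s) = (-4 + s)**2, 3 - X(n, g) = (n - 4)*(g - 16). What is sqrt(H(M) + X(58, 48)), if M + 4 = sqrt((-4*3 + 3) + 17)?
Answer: I*sqrt(1653 + 32*sqrt(2)) ≈ 41.21*I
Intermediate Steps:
X(n, g) = 3 - (-16 + g)*(-4 + n) (X(n, g) = 3 - (n - 4)*(g - 16) = 3 - (-4 + n)*(-16 + g) = 3 - (-16 + g)*(-4 + n))
M = -4 + 2*sqrt(2) (M = -4 + sqrt((-4*3 + 3) + 17) = -4 + sqrt((-12 + 3) + 17) = -4 + sqrt(-9 + 17) = -4 + sqrt(8) = -4 + 2*sqrt(2) ≈ -1.1716)
sqrt(H(M) + X(58, 48)) = sqrt((-4 + (-4 + 2*sqrt(2)))**2 + (-61 + 4*48 + 16*58 - 1*48*58)) = sqrt((-8 + 2*sqrt(2))**2 + (-61 + 192 + 928 - 2784)) = sqrt((-8 + 2*sqrt(2))**2 - 1725) = sqrt(-1725 + (-8 + 2*sqrt(2))**2)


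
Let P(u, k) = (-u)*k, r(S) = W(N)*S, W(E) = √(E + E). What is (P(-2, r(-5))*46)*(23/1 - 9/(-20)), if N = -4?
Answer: -21574*I*√2 ≈ -30510.0*I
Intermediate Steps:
W(E) = √2*√E (W(E) = √(2*E) = √2*√E)
r(S) = 2*I*S*√2 (r(S) = (√2*√(-4))*S = (√2*(2*I))*S = (2*I*√2)*S = 2*I*S*√2)
P(u, k) = -k*u
(P(-2, r(-5))*46)*(23/1 - 9/(-20)) = (-1*2*I*(-5)*√2*(-2)*46)*(23/1 - 9/(-20)) = (-1*(-10*I*√2)*(-2)*46)*(23*1 - 9*(-1/20)) = (-20*I*√2*46)*(23 + 9/20) = -920*I*√2*(469/20) = -21574*I*√2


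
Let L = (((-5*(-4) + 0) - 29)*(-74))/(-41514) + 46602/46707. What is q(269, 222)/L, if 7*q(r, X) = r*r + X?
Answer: 30188337707/2858151 ≈ 10562.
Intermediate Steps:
q(r, X) = X/7 + r²/7 (q(r, X) = (r*r + X)/7 = (r² + X)/7 = (X + r²)/7 = X/7 + r²/7)
L = 2858151/2911403 (L = (((20 + 0) - 29)*(-74))*(-1/41514) + 46602*(1/46707) = ((20 - 29)*(-74))*(-1/41514) + 15534/15569 = -9*(-74)*(-1/41514) + 15534/15569 = 666*(-1/41514) + 15534/15569 = -3/187 + 15534/15569 = 2858151/2911403 ≈ 0.98171)
q(269, 222)/L = ((⅐)*222 + (⅐)*269²)/(2858151/2911403) = (222/7 + (⅐)*72361)*(2911403/2858151) = (222/7 + 72361/7)*(2911403/2858151) = 10369*(2911403/2858151) = 30188337707/2858151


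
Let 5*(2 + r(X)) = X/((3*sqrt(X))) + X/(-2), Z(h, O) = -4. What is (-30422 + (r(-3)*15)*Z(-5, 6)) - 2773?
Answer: -33093 - 4*I*sqrt(3) ≈ -33093.0 - 6.9282*I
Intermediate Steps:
r(X) = -2 - X/10 + sqrt(X)/15 (r(X) = -2 + (X/((3*sqrt(X))) + X/(-2))/5 = -2 + (X*(1/(3*sqrt(X))) + X*(-1/2))/5 = -2 + (sqrt(X)/3 - X/2)/5 = -2 + (-X/2 + sqrt(X)/3)/5 = -2 + (-X/10 + sqrt(X)/15) = -2 - X/10 + sqrt(X)/15)
(-30422 + (r(-3)*15)*Z(-5, 6)) - 2773 = (-30422 + ((-2 - 1/10*(-3) + sqrt(-3)/15)*15)*(-4)) - 2773 = (-30422 + ((-2 + 3/10 + (I*sqrt(3))/15)*15)*(-4)) - 2773 = (-30422 + ((-2 + 3/10 + I*sqrt(3)/15)*15)*(-4)) - 2773 = (-30422 + ((-17/10 + I*sqrt(3)/15)*15)*(-4)) - 2773 = (-30422 + (-51/2 + I*sqrt(3))*(-4)) - 2773 = (-30422 + (102 - 4*I*sqrt(3))) - 2773 = (-30320 - 4*I*sqrt(3)) - 2773 = -33093 - 4*I*sqrt(3)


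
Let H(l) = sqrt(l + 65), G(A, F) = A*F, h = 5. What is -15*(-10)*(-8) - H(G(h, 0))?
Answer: -1200 - sqrt(65) ≈ -1208.1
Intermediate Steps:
H(l) = sqrt(65 + l)
-15*(-10)*(-8) - H(G(h, 0)) = -15*(-10)*(-8) - sqrt(65 + 5*0) = 150*(-8) - sqrt(65 + 0) = -1200 - sqrt(65)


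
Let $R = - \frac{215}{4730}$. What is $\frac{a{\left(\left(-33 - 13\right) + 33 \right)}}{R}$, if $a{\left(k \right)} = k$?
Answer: $286$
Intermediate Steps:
$R = - \frac{1}{22}$ ($R = \left(-215\right) \frac{1}{4730} = - \frac{1}{22} \approx -0.045455$)
$\frac{a{\left(\left(-33 - 13\right) + 33 \right)}}{R} = \frac{\left(-33 - 13\right) + 33}{- \frac{1}{22}} = \left(-46 + 33\right) \left(-22\right) = \left(-13\right) \left(-22\right) = 286$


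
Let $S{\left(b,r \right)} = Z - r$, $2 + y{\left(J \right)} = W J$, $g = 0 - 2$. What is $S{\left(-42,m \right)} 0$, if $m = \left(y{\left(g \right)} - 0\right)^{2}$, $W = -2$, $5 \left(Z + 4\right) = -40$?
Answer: $0$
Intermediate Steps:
$Z = -12$ ($Z = -4 + \frac{1}{5} \left(-40\right) = -4 - 8 = -12$)
$g = -2$ ($g = 0 - 2 = -2$)
$y{\left(J \right)} = -2 - 2 J$
$m = 4$ ($m = \left(\left(-2 - -4\right) - 0\right)^{2} = \left(\left(-2 + 4\right) + \left(-4 + 4\right)\right)^{2} = \left(2 + 0\right)^{2} = 2^{2} = 4$)
$S{\left(b,r \right)} = -12 - r$
$S{\left(-42,m \right)} 0 = \left(-12 - 4\right) 0 = \left(-16\right) 0 = 0$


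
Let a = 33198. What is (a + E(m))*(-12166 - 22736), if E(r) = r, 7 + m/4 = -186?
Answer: -1131732252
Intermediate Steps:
m = -772 (m = -28 + 4*(-186) = -28 - 744 = -772)
(a + E(m))*(-12166 - 22736) = (33198 - 772)*(-12166 - 22736) = 32426*(-34902) = -1131732252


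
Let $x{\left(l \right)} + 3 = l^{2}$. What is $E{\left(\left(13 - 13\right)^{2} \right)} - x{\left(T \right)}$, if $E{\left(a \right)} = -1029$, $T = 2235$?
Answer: $-4996251$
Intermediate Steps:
$x{\left(l \right)} = -3 + l^{2}$
$E{\left(\left(13 - 13\right)^{2} \right)} - x{\left(T \right)} = -1029 - \left(-3 + 2235^{2}\right) = -1029 - \left(-3 + 4995225\right) = -1029 - 4995222 = -4996251$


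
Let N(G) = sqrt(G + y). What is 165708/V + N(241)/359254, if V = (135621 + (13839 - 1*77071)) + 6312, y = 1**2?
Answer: 165708/78701 + 11*sqrt(2)/359254 ≈ 2.1056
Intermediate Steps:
y = 1
V = 78701 (V = (135621 + (13839 - 77071)) + 6312 = (135621 - 63232) + 6312 = 72389 + 6312 = 78701)
N(G) = sqrt(1 + G) (N(G) = sqrt(G + 1) = sqrt(1 + G))
165708/V + N(241)/359254 = 165708/78701 + sqrt(1 + 241)/359254 = 165708*(1/78701) + sqrt(242)*(1/359254) = 165708/78701 + (11*sqrt(2))*(1/359254) = 165708/78701 + 11*sqrt(2)/359254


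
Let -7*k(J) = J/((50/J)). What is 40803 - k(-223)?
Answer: 14330779/350 ≈ 40945.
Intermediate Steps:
k(J) = -J²/350 (k(J) = -J/(7*(50/J)) = -J*J/50/7 = -J²/350)
40803 - k(-223) = 40803 - (-1)*(-223)²/350 = 40803 - (-1)*49729/350 = 40803 - 1*(-49729/350) = 40803 + 49729/350 = 14330779/350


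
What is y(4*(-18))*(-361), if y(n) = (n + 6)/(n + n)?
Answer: -3971/24 ≈ -165.46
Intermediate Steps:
y(n) = (6 + n)/(2*n) (y(n) = (6 + n)/((2*n)) = (6 + n)*(1/(2*n)) = (6 + n)/(2*n))
y(4*(-18))*(-361) = ((6 + 4*(-18))/(2*((4*(-18)))))*(-361) = ((½)*(6 - 72)/(-72))*(-361) = ((½)*(-1/72)*(-66))*(-361) = (11/24)*(-361) = -3971/24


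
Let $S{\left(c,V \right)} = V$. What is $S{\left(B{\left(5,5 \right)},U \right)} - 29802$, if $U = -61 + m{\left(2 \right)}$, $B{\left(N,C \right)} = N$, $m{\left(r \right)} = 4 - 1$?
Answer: $-29860$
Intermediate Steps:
$m{\left(r \right)} = 3$
$U = -58$ ($U = -61 + 3 = -58$)
$S{\left(B{\left(5,5 \right)},U \right)} - 29802 = -58 - 29802 = -29860$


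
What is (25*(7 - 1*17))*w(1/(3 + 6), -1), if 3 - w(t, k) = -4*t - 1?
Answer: -10000/9 ≈ -1111.1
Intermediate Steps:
w(t, k) = 4 + 4*t (w(t, k) = 3 - (-4*t - 1) = 3 - (-1 - 4*t) = 3 + (1 + 4*t) = 4 + 4*t)
(25*(7 - 1*17))*w(1/(3 + 6), -1) = (25*(7 - 1*17))*(4 + 4/(3 + 6)) = (25*(7 - 17))*(4 + 4/9) = (25*(-10))*(4 + 4*(1/9)) = -250*(4 + 4/9) = -250*40/9 = -10000/9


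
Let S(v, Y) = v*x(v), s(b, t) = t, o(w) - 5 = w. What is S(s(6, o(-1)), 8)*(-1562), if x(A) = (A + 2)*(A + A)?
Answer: -299904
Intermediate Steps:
o(w) = 5 + w
x(A) = 2*A*(2 + A) (x(A) = (2 + A)*(2*A) = 2*A*(2 + A))
S(v, Y) = 2*v²*(2 + v) (S(v, Y) = v*(2*v*(2 + v)) = 2*v²*(2 + v))
S(s(6, o(-1)), 8)*(-1562) = (2*(5 - 1)²*(2 + (5 - 1)))*(-1562) = (2*4²*(2 + 4))*(-1562) = (2*16*6)*(-1562) = 192*(-1562) = -299904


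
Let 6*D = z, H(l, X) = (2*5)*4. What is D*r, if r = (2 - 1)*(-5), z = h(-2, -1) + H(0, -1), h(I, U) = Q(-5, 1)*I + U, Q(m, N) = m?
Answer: -245/6 ≈ -40.833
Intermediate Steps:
H(l, X) = 40 (H(l, X) = 10*4 = 40)
h(I, U) = U - 5*I (h(I, U) = -5*I + U = U - 5*I)
z = 49 (z = (-1 - 5*(-2)) + 40 = (-1 + 10) + 40 = 9 + 40 = 49)
r = -5 (r = 1*(-5) = -5)
D = 49/6 (D = (1/6)*49 = 49/6 ≈ 8.1667)
D*r = (49/6)*(-5) = -245/6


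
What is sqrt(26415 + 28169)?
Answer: 2*sqrt(13646) ≈ 233.63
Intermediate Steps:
sqrt(26415 + 28169) = sqrt(54584) = 2*sqrt(13646)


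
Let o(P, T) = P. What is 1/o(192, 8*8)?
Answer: 1/192 ≈ 0.0052083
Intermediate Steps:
1/o(192, 8*8) = 1/192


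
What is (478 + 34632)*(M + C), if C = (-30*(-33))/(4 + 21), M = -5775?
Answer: -201369894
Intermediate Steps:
C = 198/5 (C = 990/25 = 990*(1/25) = 198/5 ≈ 39.600)
(478 + 34632)*(M + C) = (478 + 34632)*(-5775 + 198/5) = 35110*(-28677/5) = -201369894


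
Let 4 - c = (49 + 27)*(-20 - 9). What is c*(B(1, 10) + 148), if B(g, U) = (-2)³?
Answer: 309120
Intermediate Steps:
B(g, U) = -8
c = 2208 (c = 4 - (49 + 27)*(-20 - 9) = 4 - 76*(-29) = 4 - 1*(-2204) = 4 + 2204 = 2208)
c*(B(1, 10) + 148) = 2208*(-8 + 148) = 2208*140 = 309120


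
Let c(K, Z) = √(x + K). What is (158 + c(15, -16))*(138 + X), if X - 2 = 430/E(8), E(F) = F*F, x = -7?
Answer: 370905/16 + 4695*√2/16 ≈ 23597.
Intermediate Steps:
E(F) = F²
c(K, Z) = √(-7 + K)
X = 279/32 (X = 2 + 430/(8²) = 2 + 430/64 = 2 + 430*(1/64) = 2 + 215/32 = 279/32 ≈ 8.7188)
(158 + c(15, -16))*(138 + X) = (158 + √(-7 + 15))*(138 + 279/32) = (158 + √8)*(4695/32) = (158 + 2*√2)*(4695/32) = 370905/16 + 4695*√2/16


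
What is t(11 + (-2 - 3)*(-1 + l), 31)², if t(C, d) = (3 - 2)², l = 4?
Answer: 1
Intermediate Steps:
t(C, d) = 1 (t(C, d) = 1² = 1)
t(11 + (-2 - 3)*(-1 + l), 31)² = 1² = 1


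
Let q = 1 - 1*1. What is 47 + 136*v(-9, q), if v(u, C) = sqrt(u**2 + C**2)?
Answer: 1271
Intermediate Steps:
q = 0 (q = 1 - 1 = 0)
v(u, C) = sqrt(C**2 + u**2)
47 + 136*v(-9, q) = 47 + 136*sqrt(0**2 + (-9)**2) = 47 + 136*sqrt(0 + 81) = 47 + 136*sqrt(81) = 47 + 136*9 = 47 + 1224 = 1271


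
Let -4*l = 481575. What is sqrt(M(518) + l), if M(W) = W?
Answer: I*sqrt(479503)/2 ≈ 346.23*I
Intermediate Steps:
l = -481575/4 (l = -1/4*481575 = -481575/4 ≈ -1.2039e+5)
sqrt(M(518) + l) = sqrt(518 - 481575/4) = sqrt(-479503/4) = I*sqrt(479503)/2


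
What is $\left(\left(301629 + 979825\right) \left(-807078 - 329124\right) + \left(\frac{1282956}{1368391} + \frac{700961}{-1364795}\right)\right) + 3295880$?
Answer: $- \frac{2719162856927877485466391}{1867573194845} \approx -1.456 \cdot 10^{12}$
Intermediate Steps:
$\left(\left(301629 + 979825\right) \left(-807078 - 329124\right) + \left(\frac{1282956}{1368391} + \frac{700961}{-1364795}\right)\right) + 3295880 = \left(1281454 \left(-1136202\right) + \left(1282956 \cdot \frac{1}{1368391} + 700961 \left(- \frac{1}{1364795}\right)\right)\right) + 3295880 = \left(-1455990597708 + \left(\frac{1282956}{1368391} - \frac{700961}{1364795}\right)\right) + 3295880 = \left(-1455990597708 + \frac{791783210269}{1867573194845}\right) + 3295880 = - \frac{2719169012225018911204991}{1867573194845} + 3295880 = - \frac{2719162856927877485466391}{1867573194845}$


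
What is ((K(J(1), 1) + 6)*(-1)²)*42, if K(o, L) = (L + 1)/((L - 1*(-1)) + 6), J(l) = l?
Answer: 525/2 ≈ 262.50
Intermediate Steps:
K(o, L) = (1 + L)/(7 + L) (K(o, L) = (1 + L)/((L + 1) + 6) = (1 + L)/((1 + L) + 6) = (1 + L)/(7 + L))
((K(J(1), 1) + 6)*(-1)²)*42 = (((1 + 1)/(7 + 1) + 6)*(-1)²)*42 = ((2/8 + 6)*1)*42 = (((⅛)*2 + 6)*1)*42 = ((¼ + 6)*1)*42 = ((25/4)*1)*42 = (25/4)*42 = 525/2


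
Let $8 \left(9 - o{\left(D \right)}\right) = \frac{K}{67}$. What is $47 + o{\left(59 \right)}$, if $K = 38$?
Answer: $\frac{14989}{268} \approx 55.929$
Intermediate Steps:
$o{\left(D \right)} = \frac{2393}{268}$ ($o{\left(D \right)} = 9 - \frac{38 \cdot \frac{1}{67}}{8} = 9 - \frac{19}{268} = \frac{2393}{268}$)
$47 + o{\left(59 \right)} = 47 + \frac{2393}{268} = \frac{14989}{268}$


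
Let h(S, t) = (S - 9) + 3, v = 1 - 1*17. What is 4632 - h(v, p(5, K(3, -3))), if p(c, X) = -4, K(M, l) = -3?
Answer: 4654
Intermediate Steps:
v = -16 (v = 1 - 17 = -16)
h(S, t) = -6 + S (h(S, t) = (-9 + S) + 3 = -6 + S)
4632 - h(v, p(5, K(3, -3))) = 4632 - (-6 - 16) = 4632 - 1*(-22) = 4632 + 22 = 4654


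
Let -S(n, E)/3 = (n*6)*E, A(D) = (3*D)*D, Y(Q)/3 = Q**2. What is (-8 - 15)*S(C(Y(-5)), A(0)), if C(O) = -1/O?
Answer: 0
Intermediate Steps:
Y(Q) = 3*Q**2
A(D) = 3*D**2
S(n, E) = -18*E*n (S(n, E) = -3*n*6*E = -3*6*n*E = -18*E*n)
(-8 - 15)*S(C(Y(-5)), A(0)) = (-8 - 15)*(-18*3*0**2*(-1/(3*(-5)**2))) = -(-414)*3*0*(-1/(3*25)) = -(-414)*0*(-1/75) = -(-414)*0*(-1*1/75) = -(-414)*0*(-1)/75 = -23*0 = 0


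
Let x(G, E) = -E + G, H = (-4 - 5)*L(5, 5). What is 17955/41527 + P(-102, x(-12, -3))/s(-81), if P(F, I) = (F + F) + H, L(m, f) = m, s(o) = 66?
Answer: -3051731/913594 ≈ -3.3404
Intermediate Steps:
H = -45 (H = (-4 - 5)*5 = -9*5 = -45)
x(G, E) = G - E
P(F, I) = -45 + 2*F (P(F, I) = (F + F) - 45 = 2*F - 45 = -45 + 2*F)
17955/41527 + P(-102, x(-12, -3))/s(-81) = 17955/41527 + (-45 + 2*(-102))/66 = 17955*(1/41527) + (-45 - 204)*(1/66) = 17955/41527 - 249*1/66 = 17955/41527 - 83/22 = -3051731/913594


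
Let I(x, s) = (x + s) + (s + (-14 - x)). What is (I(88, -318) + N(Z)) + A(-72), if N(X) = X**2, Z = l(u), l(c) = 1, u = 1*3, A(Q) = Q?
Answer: -721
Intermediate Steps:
u = 3
Z = 1
I(x, s) = -14 + 2*s (I(x, s) = (s + x) + (-14 + s - x) = -14 + 2*s)
(I(88, -318) + N(Z)) + A(-72) = ((-14 + 2*(-318)) + 1**2) - 72 = ((-14 - 636) + 1) - 72 = (-650 + 1) - 72 = -649 - 72 = -721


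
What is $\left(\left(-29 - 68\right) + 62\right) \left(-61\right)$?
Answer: $2135$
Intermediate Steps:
$\left(\left(-29 - 68\right) + 62\right) \left(-61\right) = \left(-97 + 62\right) \left(-61\right) = \left(-35\right) \left(-61\right) = 2135$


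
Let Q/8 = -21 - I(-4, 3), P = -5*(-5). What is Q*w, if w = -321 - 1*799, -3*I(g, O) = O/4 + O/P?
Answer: 927808/5 ≈ 1.8556e+5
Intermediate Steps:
P = 25
I(g, O) = -29*O/300 (I(g, O) = -(O/4 + O/25)/3 = -29*O/300)
w = -1120 (w = -321 - 799 = -1120)
Q = -4142/25 (Q = 8*(-21 - (-29)*3/300) = 8*(-21 - 1*(-29/100)) = 8*(-21 + 29/100) = 8*(-2071/100) = -4142/25 ≈ -165.68)
Q*w = -4142/25*(-1120) = 927808/5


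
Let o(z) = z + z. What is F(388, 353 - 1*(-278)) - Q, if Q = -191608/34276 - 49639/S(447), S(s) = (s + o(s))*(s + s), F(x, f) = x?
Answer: 4043769072187/10272979926 ≈ 393.63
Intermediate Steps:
o(z) = 2*z
S(s) = 6*s² (S(s) = (s + 2*s)*(s + s) = (3*s)*(2*s) = 6*s²)
Q = -57852860899/10272979926 (Q = -191608/34276 - 49639/(6*447²) = -191608*1/34276 - 49639/(6*199809) = -47902/8569 - 49639/1198854 = -57852860899/10272979926 ≈ -5.6316)
F(388, 353 - 1*(-278)) - Q = 388 - 1*(-57852860899/10272979926) = 388 + 57852860899/10272979926 = 4043769072187/10272979926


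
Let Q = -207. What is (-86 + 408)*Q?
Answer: -66654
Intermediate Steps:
(-86 + 408)*Q = (-86 + 408)*(-207) = 322*(-207) = -66654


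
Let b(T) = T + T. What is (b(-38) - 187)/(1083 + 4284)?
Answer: -263/5367 ≈ -0.049003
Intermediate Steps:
b(T) = 2*T
(b(-38) - 187)/(1083 + 4284) = (2*(-38) - 187)/(1083 + 4284) = (-76 - 187)/5367 = -263*1/5367 = -263/5367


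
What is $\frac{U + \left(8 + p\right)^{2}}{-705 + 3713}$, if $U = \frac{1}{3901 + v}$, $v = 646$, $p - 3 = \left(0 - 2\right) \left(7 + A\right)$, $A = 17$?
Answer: $\frac{1556211}{3419344} \approx 0.45512$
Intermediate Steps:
$p = -45$ ($p = 3 + \left(0 - 2\right) \left(7 + 17\right) = 3 - 48 = -45$)
$U = \frac{1}{4547}$ ($U = \frac{1}{3901 + 646} = \frac{1}{4547} \approx 0.00021993$)
$\frac{U + \left(8 + p\right)^{2}}{-705 + 3713} = \frac{\frac{1}{4547} + \left(8 - 45\right)^{2}}{-705 + 3713} = \frac{\frac{1}{4547} + \left(-37\right)^{2}}{3008} = \left(\frac{1}{4547} + 1369\right) \frac{1}{3008} = \frac{6224844}{4547} \cdot \frac{1}{3008} = \frac{1556211}{3419344}$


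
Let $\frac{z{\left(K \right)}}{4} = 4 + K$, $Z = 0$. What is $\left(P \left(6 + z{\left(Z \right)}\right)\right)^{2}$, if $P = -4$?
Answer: $7744$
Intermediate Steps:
$z{\left(K \right)} = 16 + 4 K$ ($z{\left(K \right)} = 4 \left(4 + K\right) = 16 + 4 K$)
$\left(P \left(6 + z{\left(Z \right)}\right)\right)^{2} = \left(- 4 \left(6 + \left(16 + 4 \cdot 0\right)\right)\right)^{2} = \left(- 4 \left(6 + \left(16 + 0\right)\right)\right)^{2} = \left(- 4 \left(6 + 16\right)\right)^{2} = \left(\left(-4\right) 22\right)^{2} = \left(-88\right)^{2} = 7744$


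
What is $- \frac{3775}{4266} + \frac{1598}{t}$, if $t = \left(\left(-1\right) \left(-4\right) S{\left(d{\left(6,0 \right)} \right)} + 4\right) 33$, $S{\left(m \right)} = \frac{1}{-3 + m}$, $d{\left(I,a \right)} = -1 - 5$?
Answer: $\frac{4780601}{375408} \approx 12.734$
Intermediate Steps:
$d{\left(I,a \right)} = -6$ ($d{\left(I,a \right)} = -1 - 5 = -6$)
$t = \frac{352}{3}$ ($t = \left(\frac{\left(-1\right) \left(-4\right)}{-3 - 6} + 4\right) 33 = \left(\frac{4}{-9} + 4\right) 33 = \left(4 \left(- \frac{1}{9}\right) + 4\right) 33 = \left(- \frac{4}{9} + 4\right) 33 = \frac{32}{9} \cdot 33 = \frac{352}{3} \approx 117.33$)
$- \frac{3775}{4266} + \frac{1598}{t} = - \frac{3775}{4266} + \frac{1598}{\frac{352}{3}} = \left(-3775\right) \frac{1}{4266} + 1598 \cdot \frac{3}{352} = - \frac{3775}{4266} + \frac{2397}{176} = \frac{4780601}{375408}$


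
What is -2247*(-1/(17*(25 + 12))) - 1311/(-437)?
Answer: 4134/629 ≈ 6.5723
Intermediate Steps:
-2247*(-1/(17*(25 + 12))) - 1311/(-437) = -2247/(37*(-17)) - 1311*(-1/437) = -2247/(-629) + 3 = -2247*(-1/629) + 3 = 2247/629 + 3 = 4134/629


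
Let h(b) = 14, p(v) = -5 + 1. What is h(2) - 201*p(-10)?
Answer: 818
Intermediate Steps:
p(v) = -4
h(2) - 201*p(-10) = 14 - 201*(-4) = 14 + 804 = 818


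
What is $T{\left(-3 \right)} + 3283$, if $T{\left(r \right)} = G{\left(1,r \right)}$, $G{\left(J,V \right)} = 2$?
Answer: $3285$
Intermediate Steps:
$T{\left(r \right)} = 2$
$T{\left(-3 \right)} + 3283 = 2 + 3283 = 3285$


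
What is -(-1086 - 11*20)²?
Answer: -1705636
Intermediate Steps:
-(-1086 - 11*20)² = -(-1086 - 220)² = -1*(-1306)² = -1*1705636 = -1705636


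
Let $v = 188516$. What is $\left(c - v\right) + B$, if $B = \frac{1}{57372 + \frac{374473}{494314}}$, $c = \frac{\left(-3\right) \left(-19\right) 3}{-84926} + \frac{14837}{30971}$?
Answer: $- \frac{14062147524038833626031671}{74594109307832246026} \approx -1.8852 \cdot 10^{5}$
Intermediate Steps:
$c = \frac{1254751021}{2630243146}$ ($c = 57 \cdot 3 \left(- \frac{1}{84926}\right) + 14837 \cdot \frac{1}{30971} = 171 \left(- \frac{1}{84926}\right) + \frac{14837}{30971} = - \frac{171}{84926} + \frac{14837}{30971} = \frac{1254751021}{2630243146} \approx 0.47705$)
$B = \frac{494314}{28360157281}$ ($B = \frac{1}{57372 + 374473 \cdot \frac{1}{494314}} = \frac{1}{57372 + \frac{374473}{494314}} = \frac{1}{\frac{28360157281}{494314}} = \frac{494314}{28360157281} \approx 1.743 \cdot 10^{-5}$)
$\left(c - v\right) + B = \left(\frac{1254751021}{2630243146} - 188516\right) + \frac{494314}{28360157281} = - \frac{495841662160315}{2630243146} + \frac{494314}{28360157281} = - \frac{14062147524038833626031671}{74594109307832246026}$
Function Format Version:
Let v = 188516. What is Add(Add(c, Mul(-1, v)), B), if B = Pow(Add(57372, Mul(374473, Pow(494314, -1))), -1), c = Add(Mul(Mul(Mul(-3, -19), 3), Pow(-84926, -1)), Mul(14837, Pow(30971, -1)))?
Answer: Rational(-14062147524038833626031671, 74594109307832246026) ≈ -1.8852e+5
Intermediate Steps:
c = Rational(1254751021, 2630243146) (c = Add(Mul(Mul(57, 3), Rational(-1, 84926)), Mul(14837, Rational(1, 30971))) = Add(Mul(171, Rational(-1, 84926)), Rational(14837, 30971)) = Add(Rational(-171, 84926), Rational(14837, 30971)) = Rational(1254751021, 2630243146) ≈ 0.47705)
B = Rational(494314, 28360157281) (B = Pow(Add(57372, Mul(374473, Rational(1, 494314))), -1) = Pow(Add(57372, Rational(374473, 494314)), -1) = Pow(Rational(28360157281, 494314), -1) = Rational(494314, 28360157281) ≈ 1.7430e-5)
Add(Add(c, Mul(-1, v)), B) = Add(Add(Rational(1254751021, 2630243146), Mul(-1, 188516)), Rational(494314, 28360157281)) = Add(Add(Rational(1254751021, 2630243146), -188516), Rational(494314, 28360157281)) = Add(Rational(-495841662160315, 2630243146), Rational(494314, 28360157281)) = Rational(-14062147524038833626031671, 74594109307832246026)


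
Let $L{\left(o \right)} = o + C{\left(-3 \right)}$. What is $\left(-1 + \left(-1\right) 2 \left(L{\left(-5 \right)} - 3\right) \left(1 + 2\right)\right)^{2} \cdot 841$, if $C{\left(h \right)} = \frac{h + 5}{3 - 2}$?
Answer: $1030225$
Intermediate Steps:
$C{\left(h \right)} = 5 + h$ ($C{\left(h \right)} = \frac{5 + h}{1} = \left(5 + h\right) 1 = 5 + h$)
$L{\left(o \right)} = 2 + o$ ($L{\left(o \right)} = o + \left(5 - 3\right) = o + 2 = 2 + o$)
$\left(-1 + \left(-1\right) 2 \left(L{\left(-5 \right)} - 3\right) \left(1 + 2\right)\right)^{2} \cdot 841 = \left(-1 + \left(-1\right) 2 \left(\left(2 - 5\right) - 3\right) \left(1 + 2\right)\right)^{2} \cdot 841 = \left(-1 - 2 \left(-3 - 3\right) 3\right)^{2} \cdot 841 = \left(-1 - 2 \left(\left(-6\right) 3\right)\right)^{2} \cdot 841 = \left(-1 - -36\right)^{2} \cdot 841 = \left(-1 + 36\right)^{2} \cdot 841 = 35^{2} \cdot 841 = 1225 \cdot 841 = 1030225$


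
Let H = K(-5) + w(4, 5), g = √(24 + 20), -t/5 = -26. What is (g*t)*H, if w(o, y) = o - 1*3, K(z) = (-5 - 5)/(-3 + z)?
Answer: 585*√11 ≈ 1940.2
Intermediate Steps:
t = 130 (t = -5*(-26) = 130)
K(z) = -10/(-3 + z)
w(o, y) = -3 + o (w(o, y) = o - 3 = -3 + o)
g = 2*√11 (g = √44 = 2*√11 ≈ 6.6332)
H = 9/4 (H = -10/(-3 - 5) + (-3 + 4) = -10/(-8) + 1 = -10*(-⅛) + 1 = 5/4 + 1 = 9/4 ≈ 2.2500)
(g*t)*H = ((2*√11)*130)*(9/4) = (260*√11)*(9/4) = 585*√11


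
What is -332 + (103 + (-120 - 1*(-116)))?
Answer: -233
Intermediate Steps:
-332 + (103 + (-120 - 1*(-116))) = -332 + (103 + (-120 + 116)) = -332 + (103 - 4) = -332 + 99 = -233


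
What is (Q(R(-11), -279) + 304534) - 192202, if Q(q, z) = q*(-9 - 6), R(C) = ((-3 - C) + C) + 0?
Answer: 112377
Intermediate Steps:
R(C) = -3 (R(C) = -3 + 0 = -3)
Q(q, z) = -15*q (Q(q, z) = q*(-15) = -15*q)
(Q(R(-11), -279) + 304534) - 192202 = (-15*(-3) + 304534) - 192202 = (45 + 304534) - 192202 = 304579 - 192202 = 112377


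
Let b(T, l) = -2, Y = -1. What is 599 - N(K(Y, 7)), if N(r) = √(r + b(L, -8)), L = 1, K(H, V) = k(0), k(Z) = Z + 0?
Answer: 599 - I*√2 ≈ 599.0 - 1.4142*I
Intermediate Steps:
k(Z) = Z
K(H, V) = 0
N(r) = √(-2 + r) (N(r) = √(r - 2) = √(-2 + r))
599 - N(K(Y, 7)) = 599 - √(-2 + 0) = 599 - √(-2) = 599 - I*√2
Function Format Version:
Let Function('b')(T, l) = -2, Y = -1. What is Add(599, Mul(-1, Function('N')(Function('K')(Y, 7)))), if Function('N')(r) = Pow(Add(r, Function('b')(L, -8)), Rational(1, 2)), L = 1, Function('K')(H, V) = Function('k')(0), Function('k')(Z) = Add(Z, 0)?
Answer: Add(599, Mul(-1, I, Pow(2, Rational(1, 2)))) ≈ Add(599.00, Mul(-1.4142, I))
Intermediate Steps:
Function('k')(Z) = Z
Function('K')(H, V) = 0
Function('N')(r) = Pow(Add(-2, r), Rational(1, 2)) (Function('N')(r) = Pow(Add(r, -2), Rational(1, 2)) = Pow(Add(-2, r), Rational(1, 2)))
Add(599, Mul(-1, Function('N')(Function('K')(Y, 7)))) = Add(599, Mul(-1, Pow(Add(-2, 0), Rational(1, 2)))) = Add(599, Mul(-1, Pow(-2, Rational(1, 2)))) = Add(599, Mul(-1, Mul(I, Pow(2, Rational(1, 2))))) = Add(599, Mul(-1, I, Pow(2, Rational(1, 2))))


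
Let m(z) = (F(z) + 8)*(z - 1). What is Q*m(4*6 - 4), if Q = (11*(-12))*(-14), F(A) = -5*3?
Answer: -245784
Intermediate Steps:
F(A) = -15
Q = 1848 (Q = -132*(-14) = 1848)
m(z) = 7 - 7*z (m(z) = (-15 + 8)*(z - 1) = -7*(-1 + z) = 7 - 7*z)
Q*m(4*6 - 4) = 1848*(7 - 7*(4*6 - 4)) = 1848*(7 - 7*(24 - 4)) = 1848*(7 - 7*20) = 1848*(7 - 140) = 1848*(-133) = -245784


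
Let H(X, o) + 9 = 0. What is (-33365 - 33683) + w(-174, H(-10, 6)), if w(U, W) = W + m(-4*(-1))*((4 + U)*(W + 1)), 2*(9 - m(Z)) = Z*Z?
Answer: -65697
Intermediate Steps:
m(Z) = 9 - Z²/2 (m(Z) = 9 - Z*Z/2 = 9 - Z²/2)
H(X, o) = -9 (H(X, o) = -9 + 0 = -9)
w(U, W) = W + (1 + W)*(4 + U) (w(U, W) = W + (9 - (-4*(-1))²/2)*((4 + U)*(W + 1)) = W + (9 - ½*4²)*((4 + U)*(1 + W)) = W + (9 - ½*16)*((1 + W)*(4 + U)) = W + (9 - 8)*((1 + W)*(4 + U)) = W + 1*((1 + W)*(4 + U)) = W + (1 + W)*(4 + U))
(-33365 - 33683) + w(-174, H(-10, 6)) = (-33365 - 33683) + (4 - 174 + 5*(-9) - 174*(-9)) = -67048 + (4 - 174 - 45 + 1566) = -67048 + 1351 = -65697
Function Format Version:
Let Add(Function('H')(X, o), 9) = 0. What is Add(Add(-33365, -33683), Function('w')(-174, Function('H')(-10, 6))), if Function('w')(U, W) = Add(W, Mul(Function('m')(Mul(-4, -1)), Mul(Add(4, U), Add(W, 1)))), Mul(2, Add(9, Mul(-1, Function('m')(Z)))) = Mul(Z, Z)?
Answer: -65697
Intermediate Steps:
Function('m')(Z) = Add(9, Mul(Rational(-1, 2), Pow(Z, 2))) (Function('m')(Z) = Add(9, Mul(Rational(-1, 2), Mul(Z, Z))) = Add(9, Mul(Rational(-1, 2), Pow(Z, 2))))
Function('H')(X, o) = -9 (Function('H')(X, o) = Add(-9, 0) = -9)
Function('w')(U, W) = Add(W, Mul(Add(1, W), Add(4, U))) (Function('w')(U, W) = Add(W, Mul(Add(9, Mul(Rational(-1, 2), Pow(Mul(-4, -1), 2))), Mul(Add(4, U), Add(W, 1)))) = Add(W, Mul(Add(9, Mul(Rational(-1, 2), Pow(4, 2))), Mul(Add(4, U), Add(1, W)))) = Add(W, Mul(Add(9, Mul(Rational(-1, 2), 16)), Mul(Add(1, W), Add(4, U)))) = Add(W, Mul(Add(9, -8), Mul(Add(1, W), Add(4, U)))) = Add(W, Mul(1, Mul(Add(1, W), Add(4, U)))) = Add(W, Mul(Add(1, W), Add(4, U))))
Add(Add(-33365, -33683), Function('w')(-174, Function('H')(-10, 6))) = Add(Add(-33365, -33683), Add(4, -174, Mul(5, -9), Mul(-174, -9))) = Add(-67048, Add(4, -174, -45, 1566)) = Add(-67048, 1351) = -65697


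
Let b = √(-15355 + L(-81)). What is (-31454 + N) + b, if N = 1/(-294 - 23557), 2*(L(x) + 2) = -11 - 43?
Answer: -750209355/23851 + 2*I*√3846 ≈ -31454.0 + 124.03*I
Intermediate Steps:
L(x) = -29 (L(x) = -2 + (-11 - 43)/2 = -2 + (½)*(-54) = -2 - 27 = -29)
N = -1/23851 (N = 1/(-23851) = -1/23851 ≈ -4.1927e-5)
b = 2*I*√3846 (b = √(-15355 - 29) = √(-15384) = 2*I*√3846 ≈ 124.03*I)
(-31454 + N) + b = (-31454 - 1/23851) + 2*I*√3846 = -750209355/23851 + 2*I*√3846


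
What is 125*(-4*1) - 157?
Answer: -657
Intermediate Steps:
125*(-4*1) - 157 = 125*(-4) - 157 = -500 - 157 = -657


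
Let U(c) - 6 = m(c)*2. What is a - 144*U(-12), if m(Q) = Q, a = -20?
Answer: 2572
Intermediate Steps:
U(c) = 6 + 2*c (U(c) = 6 + c*2 = 6 + 2*c)
a - 144*U(-12) = -20 - 144*(6 + 2*(-12)) = -20 - 144*(6 - 24) = -20 - 144*(-18) = -20 + 2592 = 2572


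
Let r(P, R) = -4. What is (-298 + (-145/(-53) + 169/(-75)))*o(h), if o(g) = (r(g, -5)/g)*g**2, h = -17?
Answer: -80418976/3975 ≈ -20231.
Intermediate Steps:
o(g) = -4*g (o(g) = (-4/g)*g**2 = -4*g)
(-298 + (-145/(-53) + 169/(-75)))*o(h) = (-298 + (-145/(-53) + 169/(-75)))*(-4*(-17)) = (-298 + (-145*(-1/53) + 169*(-1/75)))*68 = (-298 + (145/53 - 169/75))*68 = (-298 + 1918/3975)*68 = -1182632/3975*68 = -80418976/3975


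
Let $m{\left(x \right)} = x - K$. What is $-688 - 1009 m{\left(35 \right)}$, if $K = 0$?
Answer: $-36003$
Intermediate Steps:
$m{\left(x \right)} = x$ ($m{\left(x \right)} = x - 0 = x + 0 = x$)
$-688 - 1009 m{\left(35 \right)} = -688 - 35315 = -36003$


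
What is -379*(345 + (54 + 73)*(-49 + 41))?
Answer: 254309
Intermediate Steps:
-379*(345 + (54 + 73)*(-49 + 41)) = -379*(345 + 127*(-8)) = -379*(345 - 1016) = -379*(-671) = 254309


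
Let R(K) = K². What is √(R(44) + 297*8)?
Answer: 14*√22 ≈ 65.666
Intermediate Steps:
√(R(44) + 297*8) = √(44² + 297*8) = √(1936 + 2376) = √4312 = 14*√22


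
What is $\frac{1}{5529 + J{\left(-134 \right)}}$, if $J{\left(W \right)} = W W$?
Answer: $\frac{1}{23485} \approx 4.258 \cdot 10^{-5}$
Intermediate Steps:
$J{\left(W \right)} = W^{2}$
$\frac{1}{5529 + J{\left(-134 \right)}} = \frac{1}{5529 + \left(-134\right)^{2}} = \frac{1}{5529 + 17956} = \frac{1}{23485}$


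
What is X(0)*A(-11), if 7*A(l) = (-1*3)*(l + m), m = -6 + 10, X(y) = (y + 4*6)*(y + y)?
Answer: 0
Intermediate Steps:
X(y) = 2*y*(24 + y) (X(y) = (y + 24)*(2*y) = (24 + y)*(2*y) = 2*y*(24 + y))
m = 4
A(l) = -12/7 - 3*l/7 (A(l) = ((-1*3)*(l + 4))/7 = (-3*(4 + l))/7 = (-12 - 3*l)/7 = -12/7 - 3*l/7)
X(0)*A(-11) = (2*0*(24 + 0))*(-12/7 - 3/7*(-11)) = (2*0*24)*(-12/7 + 33/7) = 0*3 = 0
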